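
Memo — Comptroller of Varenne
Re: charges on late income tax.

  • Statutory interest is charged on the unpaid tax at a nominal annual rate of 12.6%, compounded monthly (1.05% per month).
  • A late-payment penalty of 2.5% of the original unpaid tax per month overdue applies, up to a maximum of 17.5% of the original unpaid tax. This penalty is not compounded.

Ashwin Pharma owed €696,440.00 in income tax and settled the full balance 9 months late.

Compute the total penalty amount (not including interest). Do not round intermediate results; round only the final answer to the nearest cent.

Penalty (uncapped): 9 × 2.5% × €696,440.00 = €156,699.00; cap = 17.5% × €696,440.00 = €121,877.00 → penalty = €121,877.00

€121,877.00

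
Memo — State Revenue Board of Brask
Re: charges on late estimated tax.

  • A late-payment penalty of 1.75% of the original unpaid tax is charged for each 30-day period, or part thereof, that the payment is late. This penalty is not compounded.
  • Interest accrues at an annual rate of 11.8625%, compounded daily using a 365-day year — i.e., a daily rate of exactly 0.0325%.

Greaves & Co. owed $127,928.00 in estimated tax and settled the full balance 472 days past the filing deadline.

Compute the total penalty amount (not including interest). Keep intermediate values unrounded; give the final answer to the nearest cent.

Penalty periods: ⌈472/30⌉ = 16; penalty = 16 × 1.75% × $127,928.00 = $35,819.84

$35,819.84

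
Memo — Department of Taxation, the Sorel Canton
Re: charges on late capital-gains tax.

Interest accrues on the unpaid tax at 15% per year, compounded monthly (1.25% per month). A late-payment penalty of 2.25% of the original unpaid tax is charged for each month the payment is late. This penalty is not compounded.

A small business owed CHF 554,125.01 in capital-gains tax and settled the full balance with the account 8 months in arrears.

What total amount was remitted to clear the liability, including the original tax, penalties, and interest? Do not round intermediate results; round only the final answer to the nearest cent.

Late-payment penalty = 2.25% × CHF 554,125.01 × 8 mo = CHF 99,742.50…
Interest: CHF 554,125.01 × ((1 + 0.0125)^8 − 1) = CHF 554,125.01 × 0.1044861… = CHF 57,898.3619…
Total = CHF 554,125.01 + CHF 99,742.5018 + CHF 57,898.3619… = CHF 711,765.87

CHF 711,765.87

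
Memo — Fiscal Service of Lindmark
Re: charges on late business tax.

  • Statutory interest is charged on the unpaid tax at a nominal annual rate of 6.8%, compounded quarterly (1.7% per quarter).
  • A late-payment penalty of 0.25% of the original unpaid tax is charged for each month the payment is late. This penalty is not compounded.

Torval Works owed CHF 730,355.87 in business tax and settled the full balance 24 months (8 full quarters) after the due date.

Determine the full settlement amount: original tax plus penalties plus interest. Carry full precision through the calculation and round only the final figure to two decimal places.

CHF 879,620.93

Late-payment penalty: 24 × 0.25% × CHF 730,355.87 = CHF 43,821.35…
Interest: CHF 730,355.87 × ((1 + 0.017)^8 − 1) = CHF 730,355.87 × 0.1443731… = CHF 105,443.7079…
Total = CHF 730,355.87 + CHF 43,821.3522 + CHF 105,443.7079… = CHF 879,620.93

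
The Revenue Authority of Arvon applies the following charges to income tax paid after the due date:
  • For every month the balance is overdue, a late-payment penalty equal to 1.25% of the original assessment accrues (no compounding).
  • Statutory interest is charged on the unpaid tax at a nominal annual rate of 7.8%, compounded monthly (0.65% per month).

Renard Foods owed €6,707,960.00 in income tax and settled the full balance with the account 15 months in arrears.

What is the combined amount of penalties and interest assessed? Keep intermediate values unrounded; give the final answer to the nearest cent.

Late-payment penalty: 15 × 1.25% × €6,707,960.00 = €1,257,742.50
Interest: €6,707,960.00 × ((1 + 0.0065)^15 − 1) = €6,707,960.00 × 0.1020637… = €684,639.0575…
Penalties + interest = €1,257,742.5000 + €684,639.0575… = €1,942,381.56

€1,942,381.56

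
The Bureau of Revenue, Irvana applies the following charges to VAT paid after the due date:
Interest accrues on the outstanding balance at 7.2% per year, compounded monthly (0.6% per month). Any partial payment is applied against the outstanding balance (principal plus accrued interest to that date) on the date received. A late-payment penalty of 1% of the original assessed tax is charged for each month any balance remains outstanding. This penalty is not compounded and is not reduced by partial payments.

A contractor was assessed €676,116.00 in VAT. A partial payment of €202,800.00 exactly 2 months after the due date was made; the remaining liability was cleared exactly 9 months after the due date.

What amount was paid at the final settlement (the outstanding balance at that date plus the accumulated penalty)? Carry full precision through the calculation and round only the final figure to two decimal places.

€562,892.87

Balance at month 2: €676,116.0000 × (1 + 0.006)^2 = €684,253.7322…
After €202,800.00 payment: €684,253.7322… − €202,800.00 = €481,453.7322…
Balance at month 9: €481,453.7322… × (1 + 0.006)^7 = €502,042.4297…
Penalty: 9 × 1% × €676,116.00 = €60,850.44
Final settlement = outstanding balance + penalty = €502,042.4297… + €60,850.44 = €562,892.87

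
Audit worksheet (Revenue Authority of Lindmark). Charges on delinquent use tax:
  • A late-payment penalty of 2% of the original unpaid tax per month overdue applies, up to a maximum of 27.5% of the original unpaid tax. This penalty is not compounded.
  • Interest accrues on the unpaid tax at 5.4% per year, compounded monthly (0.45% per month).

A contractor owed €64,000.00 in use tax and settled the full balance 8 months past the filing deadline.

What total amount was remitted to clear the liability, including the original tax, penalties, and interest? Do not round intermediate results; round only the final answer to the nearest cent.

€76,580.62

Penalty: 8 × 2% × €64,000.00 = €10,240.00 (below the 27.5% cap of €17,600.00)
Interest: €64,000.00 × ((1 + 0.0045)^8 − 1) = €64,000.00 × 0.0365721… = €2,340.6164…
Total = €64,000.00 + €10,240.0000 + €2,340.6164… = €76,580.62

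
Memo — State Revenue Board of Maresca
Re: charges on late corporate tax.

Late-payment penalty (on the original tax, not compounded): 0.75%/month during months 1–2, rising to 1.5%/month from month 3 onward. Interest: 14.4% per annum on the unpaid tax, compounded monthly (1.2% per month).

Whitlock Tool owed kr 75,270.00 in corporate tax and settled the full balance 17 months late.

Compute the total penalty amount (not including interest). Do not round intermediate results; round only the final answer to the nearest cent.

Penalty, months 1–2: 2 × 0.75% × kr 75,270.00 = kr 1,129.05
Penalty, months 3–17: 15 × 1.5% × kr 75,270.00 = kr 16,935.75
Total penalty = kr 1,129.05 + kr 16,935.75 = kr 18,064.80

kr 18,064.80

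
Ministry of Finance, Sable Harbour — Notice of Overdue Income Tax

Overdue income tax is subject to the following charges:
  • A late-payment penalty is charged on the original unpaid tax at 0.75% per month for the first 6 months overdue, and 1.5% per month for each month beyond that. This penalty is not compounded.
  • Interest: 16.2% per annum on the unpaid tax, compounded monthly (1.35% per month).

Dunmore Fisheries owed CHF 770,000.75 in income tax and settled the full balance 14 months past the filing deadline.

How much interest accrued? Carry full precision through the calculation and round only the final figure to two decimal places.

CHF 159,016.31

Interest: CHF 770,000.75 × ((1 + 0.0135)^14 − 1) = CHF 770,000.75 × 0.2065145… = CHF 159,016.3129…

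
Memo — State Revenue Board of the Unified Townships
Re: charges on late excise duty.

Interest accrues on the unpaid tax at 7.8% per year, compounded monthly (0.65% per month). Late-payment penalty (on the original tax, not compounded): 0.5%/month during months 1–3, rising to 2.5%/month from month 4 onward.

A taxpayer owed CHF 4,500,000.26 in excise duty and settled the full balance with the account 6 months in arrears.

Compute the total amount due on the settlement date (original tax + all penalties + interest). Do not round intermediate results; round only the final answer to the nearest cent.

Penalty, months 1–3: 3 × 0.5% × CHF 4,500,000.26 = CHF 67,500.00…
Penalty, months 4–6: 3 × 2.5% × CHF 4,500,000.26 = CHF 337,500.02…
Interest: CHF 4,500,000.26 × ((1 + 0.0065)^6 − 1) = CHF 4,500,000.26 × 0.0396393… = CHF 178,376.7224…
Total = CHF 4,500,000.26 + CHF 405,000.0234 + CHF 178,376.7224… = CHF 5,083,377.01

CHF 5,083,377.01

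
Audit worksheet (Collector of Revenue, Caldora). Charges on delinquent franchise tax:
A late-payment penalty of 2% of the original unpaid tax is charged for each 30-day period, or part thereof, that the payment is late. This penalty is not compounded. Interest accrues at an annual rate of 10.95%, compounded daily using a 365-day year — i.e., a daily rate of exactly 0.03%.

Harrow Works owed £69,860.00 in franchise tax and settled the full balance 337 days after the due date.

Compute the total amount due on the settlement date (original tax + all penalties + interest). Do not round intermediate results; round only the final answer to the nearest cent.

£94,057.44

Penalty periods: ⌈337/30⌉ = 12; penalty = 12 × 2% × £69,860.00 = £16,766.40
Interest: £69,860.00 × ((1 + 0.0003)^337 − 1) = £69,860.00 × 0.10637050… = £7,431.0431…
Total = £69,860.00 + £16,766.4000 + £7,431.0431… = £94,057.44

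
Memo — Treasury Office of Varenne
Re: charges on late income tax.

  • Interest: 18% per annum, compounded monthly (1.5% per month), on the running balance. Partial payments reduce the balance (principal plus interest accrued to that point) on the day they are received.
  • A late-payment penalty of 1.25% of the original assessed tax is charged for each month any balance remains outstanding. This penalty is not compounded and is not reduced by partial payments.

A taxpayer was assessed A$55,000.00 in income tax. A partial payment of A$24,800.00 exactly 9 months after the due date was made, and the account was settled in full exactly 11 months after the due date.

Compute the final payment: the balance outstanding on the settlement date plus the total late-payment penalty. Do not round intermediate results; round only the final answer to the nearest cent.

A$46,800.11

Balance at month 9: A$55,000.0000 × (1 + 0.015)^9 = A$62,886.4486…
After A$24,800.00 payment: A$62,886.4486… − A$24,800.00 = A$38,086.4486…
Balance at month 11: A$38,086.4486… × (1 + 0.015)^2 = A$39,237.6116…
Penalty: 11 × 1.25% × A$55,000.00 = A$7,562.50
Final settlement = outstanding balance + penalty = A$39,237.6116… + A$7,562.50 = A$46,800.11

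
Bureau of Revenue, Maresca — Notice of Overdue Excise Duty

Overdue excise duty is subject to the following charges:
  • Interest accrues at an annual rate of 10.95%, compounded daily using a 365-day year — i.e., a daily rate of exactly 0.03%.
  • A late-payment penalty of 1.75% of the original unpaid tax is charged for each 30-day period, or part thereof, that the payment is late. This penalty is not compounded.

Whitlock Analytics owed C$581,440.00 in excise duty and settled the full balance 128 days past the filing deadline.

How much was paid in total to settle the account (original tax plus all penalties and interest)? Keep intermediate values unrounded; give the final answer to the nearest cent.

Penalty periods: ⌈128/30⌉ = 5; penalty = 5 × 1.75% × C$581,440.00 = C$50,876.00
Interest: C$581,440.00 × ((1 + 0.0003)^128 − 1) = C$581,440.00 × 0.03914082… = C$22,758.0408…
Total = C$581,440.00 + C$50,876.0000 + C$22,758.0408… = C$655,074.04

C$655,074.04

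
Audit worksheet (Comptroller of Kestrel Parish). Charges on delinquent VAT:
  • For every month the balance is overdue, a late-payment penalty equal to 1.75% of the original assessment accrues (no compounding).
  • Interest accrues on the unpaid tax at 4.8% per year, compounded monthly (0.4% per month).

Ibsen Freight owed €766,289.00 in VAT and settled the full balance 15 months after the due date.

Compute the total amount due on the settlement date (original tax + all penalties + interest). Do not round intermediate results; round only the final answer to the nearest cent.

€1,014,727.15

Late-payment penalty: 15 × 1.75% × €766,289.00 = €201,150.86…
Interest: €766,289.00 × ((1 + 0.004)^15 − 1) = €766,289.00 × 0.0617095… = €47,287.2900…
Total = €766,289.00 + €201,150.8625 + €47,287.2900… = €1,014,727.15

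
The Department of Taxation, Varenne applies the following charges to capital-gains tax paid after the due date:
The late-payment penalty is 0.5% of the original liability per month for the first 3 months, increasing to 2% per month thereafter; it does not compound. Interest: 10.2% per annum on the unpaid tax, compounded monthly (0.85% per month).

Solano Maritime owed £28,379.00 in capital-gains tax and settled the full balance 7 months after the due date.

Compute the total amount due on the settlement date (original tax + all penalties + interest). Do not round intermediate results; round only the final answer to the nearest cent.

£32,807.23

Penalty, months 1–3: 3 × 0.5% × £28,379.00 = £425.69…
Penalty, months 4–7: 4 × 2% × £28,379.00 = £2,270.32
Interest: £28,379.00 × ((1 + 0.0085)^7 − 1) = £28,379.00 × 0.0610389… = £1,732.2237…
Total = £28,379.00 + £2,696.0050 + £1,732.2237… = £32,807.23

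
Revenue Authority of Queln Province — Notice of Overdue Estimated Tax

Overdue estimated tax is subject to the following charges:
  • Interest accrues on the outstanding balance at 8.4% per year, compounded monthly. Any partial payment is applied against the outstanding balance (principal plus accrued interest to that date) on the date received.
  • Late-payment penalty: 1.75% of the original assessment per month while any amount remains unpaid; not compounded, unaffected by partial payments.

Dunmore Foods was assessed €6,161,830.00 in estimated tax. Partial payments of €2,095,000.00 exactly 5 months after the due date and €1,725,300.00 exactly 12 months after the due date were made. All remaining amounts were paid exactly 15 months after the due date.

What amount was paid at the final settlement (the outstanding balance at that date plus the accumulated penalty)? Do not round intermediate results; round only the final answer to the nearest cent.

Monthly rate = 8.4% ÷ 12 = 0.7%
Balance at month 5: €6,161,830.0000 × (1 + 0.007)^5 = €6,380,534.5559…
After €2,095,000.00 payment: €6,380,534.5559… − €2,095,000.00 = €4,285,534.5559…
Balance at month 12: €4,285,534.5559… × (1 + 0.007)^7 = €4,499,987.3736…
After €1,725,300.00 payment: €4,499,987.3736… − €1,725,300.00 = €2,774,687.3736…
Balance at month 15: €2,774,687.3736… × (1 + 0.007)^3 = €2,833,364.6392…
Penalty: 15 × 1.75% × €6,161,830.00 = €1,617,480.38…
Final settlement = outstanding balance + penalty = €2,833,364.6392… + €1,617,480.38… = €4,450,845.01

€4,450,845.01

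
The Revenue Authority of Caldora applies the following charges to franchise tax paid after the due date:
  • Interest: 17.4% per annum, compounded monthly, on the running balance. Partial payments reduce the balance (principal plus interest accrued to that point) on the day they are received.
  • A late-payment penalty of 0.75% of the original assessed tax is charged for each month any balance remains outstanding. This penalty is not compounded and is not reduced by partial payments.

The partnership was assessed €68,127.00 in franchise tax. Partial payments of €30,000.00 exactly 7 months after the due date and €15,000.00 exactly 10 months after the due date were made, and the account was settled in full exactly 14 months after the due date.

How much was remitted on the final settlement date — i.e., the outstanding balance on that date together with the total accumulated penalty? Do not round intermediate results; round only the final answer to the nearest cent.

€41,422.47

Monthly rate = 17.4% ÷ 12 = 1.45%
Balance at month 7: €68,127.0000 × (1 + 0.0145)^7 = €75,350.0638…
After €30,000.00 payment: €75,350.0638… − €30,000.00 = €45,350.0638…
Balance at month 10: €45,350.0638… × (1 + 0.0145)^3 = €47,351.5344…
After €15,000.00 payment: €47,351.5344… − €15,000.00 = €32,351.5344…
Balance at month 14: €32,351.5344… × (1 + 0.0145)^4 = €34,269.1308…
Penalty: 14 × 0.75% × €68,127.00 = €7,153.34…
Final settlement = outstanding balance + penalty = €34,269.1308… + €7,153.34… = €41,422.47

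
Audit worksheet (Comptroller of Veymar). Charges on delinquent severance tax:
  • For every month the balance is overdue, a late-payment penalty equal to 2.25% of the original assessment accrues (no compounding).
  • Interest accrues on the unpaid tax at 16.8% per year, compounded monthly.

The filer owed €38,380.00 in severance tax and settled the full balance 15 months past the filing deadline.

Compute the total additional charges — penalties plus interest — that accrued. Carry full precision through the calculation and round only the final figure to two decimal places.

€21,852.90

Late-payment penalty: 15 × 2.25% × €38,380.00 = €12,953.25
Interest (16.8%/yr ÷ 12 = 1.4%/month): €38,380.00 × ((1 + 0.014)^15 − 1) = €8,899.6546…
Penalties + interest = €12,953.2500 + €8,899.6546… = €21,852.90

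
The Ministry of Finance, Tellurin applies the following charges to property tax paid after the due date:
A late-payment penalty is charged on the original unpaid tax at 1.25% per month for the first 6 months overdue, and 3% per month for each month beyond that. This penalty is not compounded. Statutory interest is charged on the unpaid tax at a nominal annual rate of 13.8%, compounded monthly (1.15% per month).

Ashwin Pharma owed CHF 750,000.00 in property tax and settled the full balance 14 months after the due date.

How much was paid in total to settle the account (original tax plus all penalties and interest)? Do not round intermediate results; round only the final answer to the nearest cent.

CHF 1,116,454.70

Penalty, months 1–6: 6 × 1.25% × CHF 750,000.00 = CHF 56,250.00
Penalty, months 7–14: 8 × 3% × CHF 750,000.00 = CHF 180,000.00
Interest: CHF 750,000.00 × ((1 + 0.0115)^14 − 1) = CHF 750,000.00 × 0.1736063… = CHF 130,204.6993…
Total = CHF 750,000.00 + CHF 236,250.0000 + CHF 130,204.6993… = CHF 1,116,454.70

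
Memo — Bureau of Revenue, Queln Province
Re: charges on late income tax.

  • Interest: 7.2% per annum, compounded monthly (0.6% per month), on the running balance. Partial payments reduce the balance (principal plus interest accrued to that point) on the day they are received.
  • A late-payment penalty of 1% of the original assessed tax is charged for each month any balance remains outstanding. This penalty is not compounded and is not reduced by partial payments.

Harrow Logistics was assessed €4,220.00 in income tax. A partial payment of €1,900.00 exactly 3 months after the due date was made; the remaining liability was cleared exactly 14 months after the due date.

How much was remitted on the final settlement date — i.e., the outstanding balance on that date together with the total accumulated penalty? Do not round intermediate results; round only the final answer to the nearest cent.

Balance at month 3: €4,220.0000 × (1 + 0.006)^3 = €4,296.4167…
After €1,900.00 payment: €4,296.4167… − €1,900.00 = €2,396.4167…
Balance at month 14: €2,396.4167… × (1 + 0.006)^11 = €2,559.4115…
Penalty: 14 × 1% × €4,220.00 = €590.80
Final settlement = outstanding balance + penalty = €2,559.4115… + €590.80 = €3,150.21

€3,150.21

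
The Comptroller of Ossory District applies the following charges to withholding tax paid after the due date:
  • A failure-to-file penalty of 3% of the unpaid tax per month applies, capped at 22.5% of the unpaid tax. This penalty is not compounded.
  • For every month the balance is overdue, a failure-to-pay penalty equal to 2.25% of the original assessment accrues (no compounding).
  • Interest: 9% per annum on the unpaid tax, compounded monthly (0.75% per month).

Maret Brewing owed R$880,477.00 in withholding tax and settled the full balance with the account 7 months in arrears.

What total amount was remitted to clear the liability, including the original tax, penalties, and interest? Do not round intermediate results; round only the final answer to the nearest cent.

R$1,251,330.50

Failure-to-file: 7 × 3% × R$880,477.00 = R$184,900.17 (under the 22.5% cap)
Failure-to-pay penalty: 7 × 2.25% × R$880,477.00 = R$138,675.13…
Interest: R$880,477.00 × ((1 + 0.0075)^7 − 1) = R$880,477.00 × 0.0536961… = R$47,278.2047…
Total = R$880,477.00 + R$323,575.2975 + R$47,278.2047… = R$1,251,330.50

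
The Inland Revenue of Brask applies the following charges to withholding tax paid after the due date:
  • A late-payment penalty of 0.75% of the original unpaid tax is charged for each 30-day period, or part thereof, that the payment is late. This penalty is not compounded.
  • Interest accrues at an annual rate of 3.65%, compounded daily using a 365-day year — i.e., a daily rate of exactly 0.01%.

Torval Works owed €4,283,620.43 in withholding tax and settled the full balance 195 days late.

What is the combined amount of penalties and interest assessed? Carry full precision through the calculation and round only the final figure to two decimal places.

Penalty periods: ⌈195/30⌉ = 7; penalty = 7 × 0.75% × €4,283,620.43 = €224,890.07…
Interest: €4,283,620.43 × ((1 + 0.0001)^195 − 1) = €4,283,620.43 × 0.01969037… = €84,346.0829…
Penalties + interest = €224,890.0726… + €84,346.0829… = €309,236.16

€309,236.16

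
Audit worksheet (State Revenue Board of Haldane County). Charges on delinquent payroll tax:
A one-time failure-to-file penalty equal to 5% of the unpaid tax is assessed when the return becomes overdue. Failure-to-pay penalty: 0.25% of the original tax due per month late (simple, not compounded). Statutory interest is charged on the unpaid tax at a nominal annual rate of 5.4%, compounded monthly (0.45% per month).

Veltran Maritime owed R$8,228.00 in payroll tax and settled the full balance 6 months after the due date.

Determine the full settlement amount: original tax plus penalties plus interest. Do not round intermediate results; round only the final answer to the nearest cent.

R$8,987.49

Failure-to-file penalty: 5% × R$8,228.00 = R$411.40
Failure-to-pay penalty: 6 × 0.25% × R$8,228.00 = R$123.42
Interest: R$8,228.00 × ((1 + 0.0045)^6 − 1) = R$8,228.00 × 0.0273056… = R$224.6703…
Total = R$8,228.00 + R$534.8200 + R$224.6703… = R$8,987.49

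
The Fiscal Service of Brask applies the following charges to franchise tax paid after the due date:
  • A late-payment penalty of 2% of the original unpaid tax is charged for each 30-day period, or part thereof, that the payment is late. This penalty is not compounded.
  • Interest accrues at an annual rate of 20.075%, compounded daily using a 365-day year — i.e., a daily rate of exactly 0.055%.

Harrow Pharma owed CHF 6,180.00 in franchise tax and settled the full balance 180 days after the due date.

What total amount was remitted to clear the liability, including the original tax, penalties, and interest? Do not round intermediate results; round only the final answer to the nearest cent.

Penalty periods: ⌈180/30⌉ = 6; penalty = 6 × 2% × CHF 6,180.00 = CHF 741.60
Interest: CHF 6,180.00 × ((1 + 0.00055)^180 − 1) = CHF 6,180.00 × 0.10403625… = CHF 642.9440…
Total = CHF 6,180.00 + CHF 741.6000 + CHF 642.9440… = CHF 7,564.54

CHF 7,564.54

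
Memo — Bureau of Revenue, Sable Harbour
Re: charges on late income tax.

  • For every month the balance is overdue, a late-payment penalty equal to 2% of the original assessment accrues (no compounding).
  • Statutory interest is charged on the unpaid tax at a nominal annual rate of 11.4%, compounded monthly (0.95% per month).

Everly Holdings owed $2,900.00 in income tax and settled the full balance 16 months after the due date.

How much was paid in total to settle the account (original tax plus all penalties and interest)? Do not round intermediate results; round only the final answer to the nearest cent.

$4,301.64

Late-payment penalty: 16 × 2% × $2,900.00 = $928.00
Interest: $2,900.00 × ((1 + 0.0095)^16 − 1) = $2,900.00 × 0.1633253… = $473.6434…
Total = $2,900.00 + $928.0000 + $473.6434… = $4,301.64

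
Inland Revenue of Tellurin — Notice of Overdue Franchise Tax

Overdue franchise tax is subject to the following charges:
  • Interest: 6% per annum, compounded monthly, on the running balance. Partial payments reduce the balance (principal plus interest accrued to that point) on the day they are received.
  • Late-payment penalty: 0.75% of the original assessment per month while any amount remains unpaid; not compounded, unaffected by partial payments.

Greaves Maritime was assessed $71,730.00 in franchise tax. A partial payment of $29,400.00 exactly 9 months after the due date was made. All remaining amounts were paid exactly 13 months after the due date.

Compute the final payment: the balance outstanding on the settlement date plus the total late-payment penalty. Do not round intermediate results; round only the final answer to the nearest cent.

Monthly rate = 6% ÷ 12 = 0.5%
Balance at month 9: $71,730.0000 × (1 + 0.005)^9 = $75,023.1658…
After $29,400.00 payment: $75,023.1658… − $29,400.00 = $45,623.1658…
Balance at month 13: $45,623.1658… × (1 + 0.005)^4 = $46,542.4955…
Penalty: 13 × 0.75% × $71,730.00 = $6,993.68…
Final settlement = outstanding balance + penalty = $46,542.4955… + $6,993.68… = $53,536.17

$53,536.17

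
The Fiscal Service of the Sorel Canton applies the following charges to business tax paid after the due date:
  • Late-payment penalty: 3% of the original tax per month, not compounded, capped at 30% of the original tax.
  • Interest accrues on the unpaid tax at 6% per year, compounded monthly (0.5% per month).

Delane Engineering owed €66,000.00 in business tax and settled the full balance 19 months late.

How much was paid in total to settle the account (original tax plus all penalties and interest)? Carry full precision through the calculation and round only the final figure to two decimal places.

€92,360.31

Penalty (uncapped): 19 × 3% × €66,000.00 = €37,620.00; cap = 30% × €66,000.00 = €19,800.00 → penalty = €19,800.00
Interest: €66,000.00 × ((1 + 0.005)^19 − 1) = €66,000.00 × 0.0993986… = €6,560.3066…
Total = €66,000.00 + €19,800.0000 + €6,560.3066… = €92,360.31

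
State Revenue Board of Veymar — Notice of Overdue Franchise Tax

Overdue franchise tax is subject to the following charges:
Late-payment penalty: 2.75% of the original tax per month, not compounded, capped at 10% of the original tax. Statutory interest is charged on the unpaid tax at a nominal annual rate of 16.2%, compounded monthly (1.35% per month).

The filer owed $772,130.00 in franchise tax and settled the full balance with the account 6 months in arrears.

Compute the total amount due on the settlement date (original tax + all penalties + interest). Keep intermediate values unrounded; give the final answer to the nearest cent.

Penalty (uncapped): 6 × 2.75% × $772,130.00 = $127,401.45; cap = 10% × $772,130.00 = $77,213.00 → penalty = $77,213.00
Interest: $772,130.00 × ((1 + 0.0135)^6 − 1) = $772,130.00 × 0.0837835… = $64,691.7218…
Total = $772,130.00 + $77,213.0000 + $64,691.7218… = $914,034.72

$914,034.72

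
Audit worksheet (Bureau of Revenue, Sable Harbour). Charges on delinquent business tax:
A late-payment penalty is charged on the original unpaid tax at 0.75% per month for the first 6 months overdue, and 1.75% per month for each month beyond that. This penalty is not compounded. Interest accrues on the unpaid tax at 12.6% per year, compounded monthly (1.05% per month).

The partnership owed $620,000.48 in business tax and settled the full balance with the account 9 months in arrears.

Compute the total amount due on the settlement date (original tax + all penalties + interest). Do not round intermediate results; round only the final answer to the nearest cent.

$741,562.60

Penalty, months 1–6: 6 × 0.75% × $620,000.48 = $27,900.02…
Penalty, months 7–9: 3 × 1.75% × $620,000.48 = $32,550.03…
Interest: $620,000.48 × ((1 + 0.0105)^9 − 1) = $620,000.48 × 0.0985678… = $61,112.0760…
Total = $620,000.48 + $60,450.0468 + $61,112.0760… = $741,562.60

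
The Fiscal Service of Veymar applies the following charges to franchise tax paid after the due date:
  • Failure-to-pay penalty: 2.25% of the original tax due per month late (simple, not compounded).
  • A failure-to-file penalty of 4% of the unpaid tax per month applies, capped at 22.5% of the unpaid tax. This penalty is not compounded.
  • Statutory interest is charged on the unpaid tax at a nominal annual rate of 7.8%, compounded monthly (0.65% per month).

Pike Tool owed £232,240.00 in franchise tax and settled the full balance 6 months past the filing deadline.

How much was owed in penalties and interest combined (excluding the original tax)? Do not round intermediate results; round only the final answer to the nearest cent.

Failure-to-file: 6 × 4% × £232,240.00 = £55,737.60, capped at 22.5% × £232,240.00 = £52,254.00
Failure-to-pay penalty: 6 × 2.25% × £232,240.00 = £31,352.40
Interest: £232,240.00 × ((1 + 0.0065)^6 − 1) = £232,240.00 × 0.0396393… = £9,205.8239…
Penalties + interest = £83,606.4000 + £9,205.8239… = £92,812.22

£92,812.22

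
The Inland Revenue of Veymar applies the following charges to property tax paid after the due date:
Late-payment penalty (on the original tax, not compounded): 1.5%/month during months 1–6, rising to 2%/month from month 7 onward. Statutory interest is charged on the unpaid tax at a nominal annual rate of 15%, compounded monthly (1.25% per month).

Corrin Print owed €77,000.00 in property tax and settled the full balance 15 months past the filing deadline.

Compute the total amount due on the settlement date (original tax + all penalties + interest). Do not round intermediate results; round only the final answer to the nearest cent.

€113,561.85

Penalty, months 1–6: 6 × 1.5% × €77,000.00 = €6,930.00
Penalty, months 7–15: 9 × 2% × €77,000.00 = €13,860.00
Interest: €77,000.00 × ((1 + 0.0125)^15 − 1) = €77,000.00 × 0.2048292… = €15,771.8471…
Total = €77,000.00 + €20,790.0000 + €15,771.8471… = €113,561.85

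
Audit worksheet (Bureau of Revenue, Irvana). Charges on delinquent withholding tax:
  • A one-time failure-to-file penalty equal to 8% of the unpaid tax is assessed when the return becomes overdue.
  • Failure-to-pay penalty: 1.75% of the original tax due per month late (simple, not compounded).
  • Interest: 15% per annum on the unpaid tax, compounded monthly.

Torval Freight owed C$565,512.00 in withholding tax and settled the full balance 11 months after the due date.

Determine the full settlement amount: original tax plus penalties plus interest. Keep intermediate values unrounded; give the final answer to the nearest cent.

C$802,418.67

Failure-to-file penalty: 8% × C$565,512.00 = C$45,240.96
Failure-to-pay penalty: 11 × 1.75% × C$565,512.00 = C$108,861.06
Interest (15%/yr ÷ 12 = 1.25%/month): C$565,512.00 × ((1 + 0.0125)^11 − 1) = C$82,804.6507…
Total = C$565,512.00 + C$154,102.0200 + C$82,804.6507… = C$802,418.67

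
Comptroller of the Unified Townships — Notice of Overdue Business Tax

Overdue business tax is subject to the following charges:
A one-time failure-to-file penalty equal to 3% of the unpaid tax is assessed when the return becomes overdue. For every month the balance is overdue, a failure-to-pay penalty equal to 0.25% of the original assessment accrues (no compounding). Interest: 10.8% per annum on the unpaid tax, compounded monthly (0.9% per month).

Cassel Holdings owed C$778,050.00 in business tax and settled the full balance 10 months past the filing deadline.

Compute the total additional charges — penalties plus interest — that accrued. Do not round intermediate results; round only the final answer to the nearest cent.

Failure-to-file penalty: 3% × C$778,050.00 = C$23,341.50
Failure-to-pay penalty: 10 × 0.25% × C$778,050.00 = C$19,451.25
Interest: C$778,050.00 × ((1 + 0.009)^10 − 1) = C$778,050.00 × 0.0937339… = C$72,929.6397…
Penalties + interest = C$42,792.7500 + C$72,929.6397… = C$115,722.39

C$115,722.39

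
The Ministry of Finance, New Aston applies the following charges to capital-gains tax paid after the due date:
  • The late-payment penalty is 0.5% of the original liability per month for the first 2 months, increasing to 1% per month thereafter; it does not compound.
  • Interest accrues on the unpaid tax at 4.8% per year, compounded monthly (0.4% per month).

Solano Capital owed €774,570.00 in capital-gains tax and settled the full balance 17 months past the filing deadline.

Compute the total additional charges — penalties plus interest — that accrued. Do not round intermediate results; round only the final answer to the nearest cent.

Penalty, months 1–2: 2 × 0.5% × €774,570.00 = €7,745.70
Penalty, months 3–17: 15 × 1% × €774,570.00 = €116,185.50
Interest: €774,570.00 × ((1 + 0.004)^17 − 1) = €774,570.00 × 0.0702201… = €54,390.4105…
Penalties + interest = €123,931.2000 + €54,390.4105… = €178,321.61

€178,321.61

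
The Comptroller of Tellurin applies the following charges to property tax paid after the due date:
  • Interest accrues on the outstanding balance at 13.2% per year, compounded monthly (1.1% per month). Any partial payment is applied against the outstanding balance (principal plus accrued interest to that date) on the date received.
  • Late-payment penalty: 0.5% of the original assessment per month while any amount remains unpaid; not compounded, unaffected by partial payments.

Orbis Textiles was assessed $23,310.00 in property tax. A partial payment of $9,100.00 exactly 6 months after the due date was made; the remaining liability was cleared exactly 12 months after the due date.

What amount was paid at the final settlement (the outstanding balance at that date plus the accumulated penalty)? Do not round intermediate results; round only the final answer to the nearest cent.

Balance at month 6: $23,310.0000 × (1 + 0.011)^6 = $24,891.3933…
After $9,100.00 payment: $24,891.3933… − $9,100.00 = $15,791.3933…
Balance at month 12: $15,791.3933… × (1 + 0.011)^6 = $16,862.7105…
Penalty: 12 × 0.5% × $23,310.00 = $1,398.60
Final settlement = outstanding balance + penalty = $16,862.7105… + $1,398.60 = $18,261.31

$18,261.31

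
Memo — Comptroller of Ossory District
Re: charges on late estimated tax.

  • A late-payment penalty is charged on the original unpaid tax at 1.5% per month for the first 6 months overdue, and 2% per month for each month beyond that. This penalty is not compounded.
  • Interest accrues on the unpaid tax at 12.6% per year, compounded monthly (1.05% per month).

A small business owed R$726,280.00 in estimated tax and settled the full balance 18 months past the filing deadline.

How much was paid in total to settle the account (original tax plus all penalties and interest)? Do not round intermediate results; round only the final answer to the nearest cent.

Penalty, months 1–6: 6 × 1.5% × R$726,280.00 = R$65,365.20
Penalty, months 7–18: 12 × 2% × R$726,280.00 = R$174,307.20
Interest: R$726,280.00 × ((1 + 0.0105)^18 − 1) = R$726,280.00 × 0.2068512… = R$150,231.8789…
Total = R$726,280.00 + R$239,672.4000 + R$150,231.8789… = R$1,116,184.28

R$1,116,184.28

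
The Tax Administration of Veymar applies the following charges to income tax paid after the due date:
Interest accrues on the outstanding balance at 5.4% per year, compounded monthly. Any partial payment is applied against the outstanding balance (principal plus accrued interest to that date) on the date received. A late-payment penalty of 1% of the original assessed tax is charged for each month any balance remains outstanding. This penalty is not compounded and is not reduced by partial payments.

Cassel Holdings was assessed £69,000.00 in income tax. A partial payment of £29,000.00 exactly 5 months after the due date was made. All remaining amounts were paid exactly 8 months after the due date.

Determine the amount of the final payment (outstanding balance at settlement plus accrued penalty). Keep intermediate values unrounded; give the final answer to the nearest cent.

Monthly rate = 5.4% ÷ 12 = 0.45%
Balance at month 5: £69,000.0000 × (1 + 0.0045)^5 = £70,566.5355…
After £29,000.00 payment: £70,566.5355… − £29,000.00 = £41,566.5355…
Balance at month 8: £41,566.5355… × (1 + 0.0045)^3 = £42,130.2127…
Penalty: 8 × 1% × £69,000.00 = £5,520.00
Final settlement = outstanding balance + penalty = £42,130.2127… + £5,520.00 = £47,650.21

£47,650.21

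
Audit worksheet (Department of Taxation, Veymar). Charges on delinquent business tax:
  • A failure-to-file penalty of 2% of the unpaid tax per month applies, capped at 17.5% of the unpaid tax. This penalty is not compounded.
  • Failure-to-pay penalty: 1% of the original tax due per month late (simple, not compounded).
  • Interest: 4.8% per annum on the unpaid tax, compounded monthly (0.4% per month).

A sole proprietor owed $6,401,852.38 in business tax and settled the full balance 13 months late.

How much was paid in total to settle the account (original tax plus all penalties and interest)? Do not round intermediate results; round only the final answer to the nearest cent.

Failure-to-file: 13 × 2% × $6,401,852.38 = $1,664,481.62…, capped at 17.5% × $6,401,852.38 = $1,120,324.17…
Failure-to-pay penalty: 13 × 1% × $6,401,852.38 = $832,240.81…
Interest: $6,401,852.38 × ((1 + 0.004)^13 − 1) = $6,401,852.38 × 0.0532665… = $341,004.1953…
Total = $6,401,852.38 + $1,952,564.9759 + $341,004.1953… = $8,695,421.55

$8,695,421.55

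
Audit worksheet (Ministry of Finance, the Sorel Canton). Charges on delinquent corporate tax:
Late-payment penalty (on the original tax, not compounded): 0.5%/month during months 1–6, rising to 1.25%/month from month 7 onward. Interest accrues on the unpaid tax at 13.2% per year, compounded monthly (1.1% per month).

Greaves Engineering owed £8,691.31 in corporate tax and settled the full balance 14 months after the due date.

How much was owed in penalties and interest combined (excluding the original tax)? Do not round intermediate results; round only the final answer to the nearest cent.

Penalty, months 1–6: 6 × 0.5% × £8,691.31 = £260.74…
Penalty, months 7–14: 8 × 1.25% × £8,691.31 = £869.13…
Interest: £8,691.31 × ((1 + 0.011)^14 − 1) = £8,691.31 × 0.1655105… = £1,438.5028…
Penalties + interest = £1,129.8703 + £1,438.5028… = £2,568.37

£2,568.37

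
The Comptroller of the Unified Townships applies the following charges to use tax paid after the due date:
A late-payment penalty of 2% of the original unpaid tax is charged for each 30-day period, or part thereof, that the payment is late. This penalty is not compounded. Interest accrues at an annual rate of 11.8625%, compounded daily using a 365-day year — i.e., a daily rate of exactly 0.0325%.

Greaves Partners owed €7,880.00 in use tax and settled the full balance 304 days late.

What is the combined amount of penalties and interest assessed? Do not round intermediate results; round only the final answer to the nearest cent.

Penalty periods: ⌈304/30⌉ = 11; penalty = 11 × 2% × €7,880.00 = €1,733.60
Interest: €7,880.00 × ((1 + 0.000325)^304 − 1) = €7,880.00 × 0.10382779… = €818.1630…
Penalties + interest = €1,733.6000 + €818.1630… = €2,551.76

€2,551.76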